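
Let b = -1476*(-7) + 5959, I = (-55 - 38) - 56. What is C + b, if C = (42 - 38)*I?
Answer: 15695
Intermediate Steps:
I = -149 (I = -93 - 56 = -149)
C = -596 (C = (42 - 38)*(-149) = 4*(-149) = -596)
b = 16291 (b = 10332 + 5959 = 16291)
C + b = -596 + 16291 = 15695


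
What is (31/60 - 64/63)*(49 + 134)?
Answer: -38369/420 ≈ -91.355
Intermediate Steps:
(31/60 - 64/63)*(49 + 134) = (31*(1/60) - 64*1/63)*183 = (31/60 - 64/63)*183 = -629/1260*183 = -38369/420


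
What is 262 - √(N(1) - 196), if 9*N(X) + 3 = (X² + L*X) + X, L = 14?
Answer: 262 - I*√1751/3 ≈ 262.0 - 13.948*I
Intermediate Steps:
N(X) = -⅓ + X²/9 + 5*X/3 (N(X) = -⅓ + ((X² + 14*X) + X)/9 = -⅓ + (X² + 15*X)/9 = -⅓ + (X²/9 + 5*X/3) = -⅓ + X²/9 + 5*X/3)
262 - √(N(1) - 196) = 262 - √((-⅓ + (⅑)*1² + (5/3)*1) - 196) = 262 - √((-⅓ + (⅑)*1 + 5/3) - 196) = 262 - √((-⅓ + ⅑ + 5/3) - 196) = 262 - √(13/9 - 196) = 262 - √(-1751/9) = 262 - I*√1751/3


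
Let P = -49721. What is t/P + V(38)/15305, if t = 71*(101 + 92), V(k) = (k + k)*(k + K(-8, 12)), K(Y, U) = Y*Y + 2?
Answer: 183270369/760979905 ≈ 0.24083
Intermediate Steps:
K(Y, U) = 2 + Y² (K(Y, U) = Y² + 2 = 2 + Y²)
V(k) = 2*k*(66 + k) (V(k) = (k + k)*(k + (2 + (-8)²)) = (2*k)*(k + (2 + 64)) = (2*k)*(k + 66) = (2*k)*(66 + k) = 2*k*(66 + k))
t = 13703 (t = 71*193 = 13703)
t/P + V(38)/15305 = 13703/(-49721) + (2*38*(66 + 38))/15305 = 13703*(-1/49721) + (2*38*104)*(1/15305) = -13703/49721 + 7904*(1/15305) = -13703/49721 + 7904/15305 = 183270369/760979905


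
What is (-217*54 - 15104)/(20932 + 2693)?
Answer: -26822/23625 ≈ -1.1353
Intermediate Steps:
(-217*54 - 15104)/(20932 + 2693) = (-11718 - 15104)/23625 = -26822*1/23625 = -26822/23625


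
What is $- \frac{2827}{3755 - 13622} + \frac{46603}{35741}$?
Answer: $\frac{50988328}{32059677} \approx 1.5904$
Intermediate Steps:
$- \frac{2827}{3755 - 13622} + \frac{46603}{35741} = - \frac{2827}{3755 - 13622} + 46603 \cdot \frac{1}{35741} = - \frac{2827}{-9867} + \frac{46603}{35741} = \left(-2827\right) \left(- \frac{1}{9867}\right) + \frac{46603}{35741} = \frac{257}{897} + \frac{46603}{35741} = \frac{50988328}{32059677}$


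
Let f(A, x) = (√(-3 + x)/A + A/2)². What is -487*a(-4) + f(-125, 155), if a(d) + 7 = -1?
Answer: 487641233/62500 + 2*√38 ≈ 7814.6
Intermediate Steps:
a(d) = -8 (a(d) = -7 - 1 = -8)
f(A, x) = (A/2 + √(-3 + x)/A)² (f(A, x) = (√(-3 + x)/A + A*(½))² = (√(-3 + x)/A + A/2)² = (A/2 + √(-3 + x)/A)²)
-487*a(-4) + f(-125, 155) = -487*(-8) + (¼)*((-125)² + 2*√(-3 + 155))²/(-125)² = 3896 + (¼)*(1/15625)*(15625 + 2*√152)² = 3896 + (¼)*(1/15625)*(15625 + 2*(2*√38))² = 3896 + (¼)*(1/15625)*(15625 + 4*√38)² = 3896 + (15625 + 4*√38)²/62500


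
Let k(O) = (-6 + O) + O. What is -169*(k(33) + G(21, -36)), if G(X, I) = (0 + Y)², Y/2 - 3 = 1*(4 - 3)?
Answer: -20956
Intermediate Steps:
Y = 8 (Y = 6 + 2*(1*(4 - 3)) = 6 + 2*(1*1) = 6 + 2*1 = 6 + 2 = 8)
G(X, I) = 64 (G(X, I) = (0 + 8)² = 8² = 64)
k(O) = -6 + 2*O
-169*(k(33) + G(21, -36)) = -169*((-6 + 2*33) + 64) = -169*((-6 + 66) + 64) = -169*(60 + 64) = -169*124 = -20956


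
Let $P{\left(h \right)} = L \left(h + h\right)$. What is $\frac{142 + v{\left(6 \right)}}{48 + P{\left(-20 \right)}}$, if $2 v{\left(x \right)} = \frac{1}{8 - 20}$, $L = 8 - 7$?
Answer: $\frac{3407}{192} \approx 17.745$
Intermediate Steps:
$L = 1$ ($L = 8 - 7 = 1$)
$v{\left(x \right)} = - \frac{1}{24}$ ($v{\left(x \right)} = \frac{1}{2 \left(8 - 20\right)} = \frac{1}{2 \left(-12\right)} = \frac{1}{2} \left(- \frac{1}{12}\right) = - \frac{1}{24}$)
$P{\left(h \right)} = 2 h$ ($P{\left(h \right)} = 1 \left(h + h\right) = 1 \cdot 2 h = 2 h$)
$\frac{142 + v{\left(6 \right)}}{48 + P{\left(-20 \right)}} = \frac{142 - \frac{1}{24}}{48 + 2 \left(-20\right)} = \frac{3407}{24 \left(48 - 40\right)} = \frac{3407}{24 \cdot 8} = \frac{3407}{24} \cdot \frac{1}{8} = \frac{3407}{192}$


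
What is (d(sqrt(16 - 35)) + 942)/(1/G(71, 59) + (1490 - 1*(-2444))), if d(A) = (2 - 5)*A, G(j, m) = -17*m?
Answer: 314942/1315267 - 1003*I*sqrt(19)/1315267 ≈ 0.23945 - 0.003324*I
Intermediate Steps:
d(A) = -3*A
(d(sqrt(16 - 35)) + 942)/(1/G(71, 59) + (1490 - 1*(-2444))) = (-3*sqrt(16 - 35) + 942)/(1/(-17*59) + (1490 - 1*(-2444))) = (-3*I*sqrt(19) + 942)/(1/(-1003) + (1490 + 2444)) = (-3*I*sqrt(19) + 942)/(-1/1003 + 3934) = (-3*I*sqrt(19) + 942)/(3945801/1003) = (942 - 3*I*sqrt(19))*(1003/3945801) = 314942/1315267 - 1003*I*sqrt(19)/1315267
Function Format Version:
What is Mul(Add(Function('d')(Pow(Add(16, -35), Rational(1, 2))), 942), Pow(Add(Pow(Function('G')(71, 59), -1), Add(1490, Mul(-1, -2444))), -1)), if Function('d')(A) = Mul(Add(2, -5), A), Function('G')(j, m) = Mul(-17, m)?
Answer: Add(Rational(314942, 1315267), Mul(Rational(-1003, 1315267), I, Pow(19, Rational(1, 2)))) ≈ Add(0.23945, Mul(-0.0033240, I))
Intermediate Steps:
Function('d')(A) = Mul(-3, A)
Mul(Add(Function('d')(Pow(Add(16, -35), Rational(1, 2))), 942), Pow(Add(Pow(Function('G')(71, 59), -1), Add(1490, Mul(-1, -2444))), -1)) = Mul(Add(Mul(-3, Pow(Add(16, -35), Rational(1, 2))), 942), Pow(Add(Pow(Mul(-17, 59), -1), Add(1490, Mul(-1, -2444))), -1)) = Mul(Add(Mul(-3, Pow(-19, Rational(1, 2))), 942), Pow(Add(Pow(-1003, -1), Add(1490, 2444)), -1)) = Mul(Add(Mul(-3, Mul(I, Pow(19, Rational(1, 2)))), 942), Pow(Add(Rational(-1, 1003), 3934), -1)) = Mul(Add(Mul(-3, I, Pow(19, Rational(1, 2))), 942), Pow(Rational(3945801, 1003), -1)) = Mul(Add(942, Mul(-3, I, Pow(19, Rational(1, 2)))), Rational(1003, 3945801)) = Add(Rational(314942, 1315267), Mul(Rational(-1003, 1315267), I, Pow(19, Rational(1, 2))))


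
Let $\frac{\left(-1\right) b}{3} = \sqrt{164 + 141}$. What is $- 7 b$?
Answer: $21 \sqrt{305} \approx 366.75$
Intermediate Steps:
$b = - 3 \sqrt{305}$ ($b = - 3 \sqrt{164 + 141} = - 3 \sqrt{305} \approx -52.393$)
$- 7 b = - 7 \left(- 3 \sqrt{305}\right) = 21 \sqrt{305}$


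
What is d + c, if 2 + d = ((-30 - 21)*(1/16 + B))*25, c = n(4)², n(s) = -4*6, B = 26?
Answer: -522491/16 ≈ -32656.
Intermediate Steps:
n(s) = -24
c = 576 (c = (-24)² = 576)
d = -531707/16 (d = -2 + ((-30 - 21)*(1/16 + 26))*25 = -2 - 51*(1/16 + 26)*25 = -2 - 51*417/16*25 = -2 - 21267/16*25 = -2 - 531675/16 = -531707/16 ≈ -33232.)
d + c = -531707/16 + 576 = -522491/16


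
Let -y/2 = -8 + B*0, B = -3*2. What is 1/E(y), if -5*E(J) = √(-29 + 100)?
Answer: -5*√71/71 ≈ -0.59339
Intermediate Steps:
B = -6
y = 16 (y = -2*(-8 - 6*0) = -2*(-8 + 0) = -2*(-8) = 16)
E(J) = -√71/5 (E(J) = -√(-29 + 100)/5 = -√71/5)
1/E(y) = 1/(-√71/5) = -5*√71/71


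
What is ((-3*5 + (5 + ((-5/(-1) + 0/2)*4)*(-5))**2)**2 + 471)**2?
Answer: 6590285107886041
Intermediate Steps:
((-3*5 + (5 + ((-5/(-1) + 0/2)*4)*(-5))**2)**2 + 471)**2 = ((-15 + (5 + ((-5*(-1) + 0*(1/2))*4)*(-5))**2)**2 + 471)**2 = ((-15 + (5 + ((5 + 0)*4)*(-5))**2)**2 + 471)**2 = ((-15 + (5 + (5*4)*(-5))**2)**2 + 471)**2 = ((-15 + (5 + 20*(-5))**2)**2 + 471)**2 = ((-15 + (5 - 100)**2)**2 + 471)**2 = ((-15 + (-95)**2)**2 + 471)**2 = ((-15 + 9025)**2 + 471)**2 = (9010**2 + 471)**2 = (81180100 + 471)**2 = 81180571**2 = 6590285107886041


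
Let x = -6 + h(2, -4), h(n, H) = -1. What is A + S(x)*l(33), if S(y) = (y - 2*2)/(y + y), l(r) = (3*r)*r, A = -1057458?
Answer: -14768475/14 ≈ -1.0549e+6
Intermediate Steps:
l(r) = 3*r**2
x = -7 (x = -6 - 1 = -7)
S(y) = (-4 + y)/(2*y) (S(y) = (y - 4)/((2*y)) = (-4 + y)*(1/(2*y)) = (-4 + y)/(2*y))
A + S(x)*l(33) = -1057458 + ((1/2)*(-4 - 7)/(-7))*(3*33**2) = -1057458 + ((1/2)*(-1/7)*(-11))*(3*1089) = -1057458 + (11/14)*3267 = -1057458 + 35937/14 = -14768475/14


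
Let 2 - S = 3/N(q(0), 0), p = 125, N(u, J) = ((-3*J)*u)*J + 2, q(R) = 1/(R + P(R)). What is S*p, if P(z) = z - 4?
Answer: 125/2 ≈ 62.500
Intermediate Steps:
P(z) = -4 + z
q(R) = 1/(-4 + 2*R) (q(R) = 1/(R + (-4 + R)) = 1/(-4 + 2*R))
N(u, J) = 2 - 3*u*J² (N(u, J) = (-3*J*u)*J + 2 = -3*u*J² + 2 = 2 - 3*u*J²)
S = ½ (S = 2 - 3/(2 - 3*1/(2*(-2 + 0))*0²) = 2 - 3/(2 - 3*(½)/(-2)*0) = 2 - 3/(2 - 3*(½)*(-½)*0) = 2 - 3/(2 - 3*(-¼)*0) = 2 - 3/(2 + 0) = 2 - 3/2 = ½ ≈ 0.50000)
S*p = (½)*125 = 125/2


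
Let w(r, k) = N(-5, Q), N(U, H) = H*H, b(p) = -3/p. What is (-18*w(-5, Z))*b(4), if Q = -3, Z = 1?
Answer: 243/2 ≈ 121.50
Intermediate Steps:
N(U, H) = H**2
w(r, k) = 9 (w(r, k) = (-3)**2 = 9)
(-18*w(-5, Z))*b(4) = (-18*9)*(-3/4) = -(-486)/4 = -162*(-3/4) = 243/2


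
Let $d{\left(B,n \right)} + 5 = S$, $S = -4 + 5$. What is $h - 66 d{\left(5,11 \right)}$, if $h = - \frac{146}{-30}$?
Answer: $\frac{4033}{15} \approx 268.87$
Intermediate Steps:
$S = 1$
$d{\left(B,n \right)} = -4$ ($d{\left(B,n \right)} = -5 + 1 = -4$)
$h = \frac{73}{15}$ ($h = \left(-146\right) \left(- \frac{1}{30}\right) = \frac{73}{15} \approx 4.8667$)
$h - 66 d{\left(5,11 \right)} = \frac{73}{15} - -264 = \frac{73}{15} + 264 = \frac{4033}{15}$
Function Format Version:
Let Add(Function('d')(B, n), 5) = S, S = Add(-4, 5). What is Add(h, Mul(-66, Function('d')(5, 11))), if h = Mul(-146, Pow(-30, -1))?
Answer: Rational(4033, 15) ≈ 268.87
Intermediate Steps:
S = 1
Function('d')(B, n) = -4 (Function('d')(B, n) = Add(-5, 1) = -4)
h = Rational(73, 15) (h = Mul(-146, Rational(-1, 30)) = Rational(73, 15) ≈ 4.8667)
Add(h, Mul(-66, Function('d')(5, 11))) = Add(Rational(73, 15), Mul(-66, -4)) = Add(Rational(73, 15), 264) = Rational(4033, 15)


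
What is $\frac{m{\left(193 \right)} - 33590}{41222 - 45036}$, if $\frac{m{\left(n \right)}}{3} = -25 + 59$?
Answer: $\frac{16744}{1907} \approx 8.7803$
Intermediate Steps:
$m{\left(n \right)} = 102$ ($m{\left(n \right)} = 3 \left(-25 + 59\right) = 3 \cdot 34 = 102$)
$\frac{m{\left(193 \right)} - 33590}{41222 - 45036} = \frac{102 - 33590}{41222 - 45036} = - \frac{33488}{-3814} = \left(-33488\right) \left(- \frac{1}{3814}\right) = \frac{16744}{1907}$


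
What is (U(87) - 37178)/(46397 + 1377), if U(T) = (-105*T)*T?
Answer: -831923/47774 ≈ -17.414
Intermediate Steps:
U(T) = -105*T²
(U(87) - 37178)/(46397 + 1377) = (-105*87² - 37178)/(46397 + 1377) = (-105*7569 - 37178)/47774 = (-794745 - 37178)*(1/47774) = -831923*1/47774 = -831923/47774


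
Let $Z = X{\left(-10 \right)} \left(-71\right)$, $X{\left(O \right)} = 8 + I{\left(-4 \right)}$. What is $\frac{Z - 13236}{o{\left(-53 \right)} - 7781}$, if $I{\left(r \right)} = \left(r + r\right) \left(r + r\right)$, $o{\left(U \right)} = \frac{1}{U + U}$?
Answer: $\frac{648296}{274929} \approx 2.358$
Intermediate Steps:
$o{\left(U \right)} = \frac{1}{2 U}$
$I{\left(r \right)} = 4 r^{2}$ ($I{\left(r \right)} = 2 r 2 r = 4 r^{2}$)
$X{\left(O \right)} = 72$ ($X{\left(O \right)} = 8 + 4 \left(-4\right)^{2} = 8 + 4 \cdot 16 = 8 + 64 = 72$)
$Z = -5112$ ($Z = 72 \left(-71\right) = -5112$)
$\frac{Z - 13236}{o{\left(-53 \right)} - 7781} = \frac{-5112 - 13236}{\frac{1}{2 \left(-53\right)} - 7781} = - \frac{18348}{\frac{1}{2} \left(- \frac{1}{53}\right) - 7781} = - \frac{18348}{- \frac{1}{106} - 7781} = - \frac{18348}{- \frac{824787}{106}} = \left(-18348\right) \left(- \frac{106}{824787}\right) = \frac{648296}{274929}$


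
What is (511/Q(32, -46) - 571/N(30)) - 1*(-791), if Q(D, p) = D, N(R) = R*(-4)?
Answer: 389629/480 ≈ 811.73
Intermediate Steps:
N(R) = -4*R
(511/Q(32, -46) - 571/N(30)) - 1*(-791) = (511/32 - 571/((-4*30))) - 1*(-791) = (511*(1/32) - 571/(-120)) + 791 = (511/32 - 571*(-1/120)) + 791 = (511/32 + 571/120) + 791 = 9949/480 + 791 = 389629/480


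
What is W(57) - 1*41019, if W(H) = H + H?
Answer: -40905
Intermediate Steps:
W(H) = 2*H
W(57) - 1*41019 = 2*57 - 1*41019 = 114 - 41019 = -40905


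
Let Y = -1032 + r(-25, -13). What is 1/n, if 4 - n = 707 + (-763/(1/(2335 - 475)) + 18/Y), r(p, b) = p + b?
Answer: 535/758885204 ≈ 7.0498e-7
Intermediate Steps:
r(p, b) = b + p
Y = -1070 (Y = -1032 + (-13 - 25) = -1032 - 38 = -1070)
n = 758885204/535 (n = 4 - (707 + (-763/(1/(2335 - 475)) + 18/(-1070))) = 4 - (707 + (-763/(1/1860) + 18*(-1/1070))) = 4 - (707 + (-763/1/1860 - 9/535)) = 4 - (707 + (-763*1860 - 9/535)) = 4 - (707 + (-1419180 - 9/535)) = 4 - (707 - 759261309/535) = 4 - 1*(-758883064/535) = 4 + 758883064/535 = 758885204/535 ≈ 1.4185e+6)
1/n = 1/(758885204/535) = 535/758885204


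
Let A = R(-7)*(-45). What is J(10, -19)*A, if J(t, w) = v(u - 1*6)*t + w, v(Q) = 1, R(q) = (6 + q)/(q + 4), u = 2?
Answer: 135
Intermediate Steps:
R(q) = (6 + q)/(4 + q)
A = -15 (A = ((6 - 7)/(4 - 7))*(-45) = (-1/(-3))*(-45) = -1/3*(-1)*(-45) = (1/3)*(-45) = -15)
J(t, w) = t + w (J(t, w) = 1*t + w = t + w)
J(10, -19)*A = (10 - 19)*(-15) = -9*(-15) = 135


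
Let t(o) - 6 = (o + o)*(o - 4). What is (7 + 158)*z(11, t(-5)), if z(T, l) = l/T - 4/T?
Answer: 1380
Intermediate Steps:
t(o) = 6 + 2*o*(-4 + o) (t(o) = 6 + (o + o)*(o - 4) = 6 + (2*o)*(-4 + o) = 6 + 2*o*(-4 + o))
z(T, l) = -4/T + l/T
(7 + 158)*z(11, t(-5)) = (7 + 158)*((-4 + (6 - 8*(-5) + 2*(-5)**2))/11) = 165*((-4 + (6 + 40 + 2*25))/11) = 165*((-4 + (6 + 40 + 50))/11) = 165*((-4 + 96)/11) = 165*((1/11)*92) = 165*(92/11) = 1380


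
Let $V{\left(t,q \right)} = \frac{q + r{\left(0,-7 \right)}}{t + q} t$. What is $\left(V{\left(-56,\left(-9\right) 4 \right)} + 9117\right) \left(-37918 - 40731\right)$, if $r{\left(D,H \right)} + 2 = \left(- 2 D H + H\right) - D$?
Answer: $- \frac{16442438589}{23} \approx -7.1489 \cdot 10^{8}$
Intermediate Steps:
$r{\left(D,H \right)} = -2 + H - D - 2 D H$ ($r{\left(D,H \right)} = -2 - \left(D - H - - 2 D H\right) = -2 - \left(D - H + 2 D H\right) = -2 + H - D - 2 D H$)
$V{\left(t,q \right)} = \frac{t \left(-9 + q\right)}{q + t}$ ($V{\left(t,q \right)} = \frac{q - 9}{t + q} t = \frac{q + \left(-2 - 7 + 0 + 0\right)}{q + t} t = \frac{q - 9}{q + t} t = \frac{-9 + q}{q + t} t = \frac{t \left(-9 + q\right)}{q + t}$)
$\left(V{\left(-56,\left(-9\right) 4 \right)} + 9117\right) \left(-37918 - 40731\right) = \left(- \frac{56 \left(-9 - 36\right)}{\left(-9\right) 4 - 56} + 9117\right) \left(-37918 - 40731\right) = \left(- \frac{56 \left(-9 - 36\right)}{-36 - 56} + 9117\right) \left(-78649\right) = \left(\left(-56\right) \frac{1}{-92} \left(-45\right) + 9117\right) \left(-78649\right) = \left(\left(-56\right) \left(- \frac{1}{92}\right) \left(-45\right) + 9117\right) \left(-78649\right) = \left(- \frac{630}{23} + 9117\right) \left(-78649\right) = \frac{209061}{23} \left(-78649\right) = - \frac{16442438589}{23}$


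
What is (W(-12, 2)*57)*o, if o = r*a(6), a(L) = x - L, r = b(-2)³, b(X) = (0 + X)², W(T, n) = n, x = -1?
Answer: -51072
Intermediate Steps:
b(X) = X²
r = 64 (r = ((-2)²)³ = 4³ = 64)
a(L) = -1 - L
o = -448 (o = 64*(-1 - 1*6) = 64*(-1 - 6) = 64*(-7) = -448)
(W(-12, 2)*57)*o = (2*57)*(-448) = 114*(-448) = -51072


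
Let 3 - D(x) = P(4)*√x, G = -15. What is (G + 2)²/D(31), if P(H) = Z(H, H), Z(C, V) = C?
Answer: -507/487 - 676*√31/487 ≈ -8.7696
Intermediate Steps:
P(H) = H
D(x) = 3 - 4*√x
(G + 2)²/D(31) = (-15 + 2)²/(3 - 4*√31) = (-13)²/(3 - 4*√31) = 169/(3 - 4*√31)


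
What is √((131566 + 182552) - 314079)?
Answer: √39 ≈ 6.2450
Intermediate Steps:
√((131566 + 182552) - 314079) = √(314118 - 314079) = √39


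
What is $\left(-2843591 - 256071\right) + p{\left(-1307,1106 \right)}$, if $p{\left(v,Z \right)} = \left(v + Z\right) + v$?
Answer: $-3101170$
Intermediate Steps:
$p{\left(v,Z \right)} = Z + 2 v$ ($p{\left(v,Z \right)} = \left(Z + v\right) + v = Z + 2 v$)
$\left(-2843591 - 256071\right) + p{\left(-1307,1106 \right)} = \left(-2843591 - 256071\right) + \left(1106 + 2 \left(-1307\right)\right) = -3099662 + \left(1106 - 2614\right) = -3099662 - 1508 = -3101170$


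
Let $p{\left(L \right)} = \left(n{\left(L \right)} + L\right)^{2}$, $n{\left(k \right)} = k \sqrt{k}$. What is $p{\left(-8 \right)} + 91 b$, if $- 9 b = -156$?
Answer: $\frac{3388}{3} + 256 i \sqrt{2} \approx 1129.3 + 362.04 i$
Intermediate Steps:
$n{\left(k \right)} = k^{\frac{3}{2}}$
$b = \frac{52}{3}$ ($b = \left(- \frac{1}{9}\right) \left(-156\right) = \frac{52}{3} \approx 17.333$)
$p{\left(L \right)} = \left(L + L^{\frac{3}{2}}\right)^{2}$ ($p{\left(L \right)} = \left(L^{\frac{3}{2}} + L\right)^{2} = \left(L + L^{\frac{3}{2}}\right)^{2}$)
$p{\left(-8 \right)} + 91 b = \left(-8 + \left(-8\right)^{\frac{3}{2}}\right)^{2} + 91 \cdot \frac{52}{3} = \left(-8 - 16 i \sqrt{2}\right)^{2} + \frac{4732}{3} = \frac{4732}{3} + \left(-8 - 16 i \sqrt{2}\right)^{2}$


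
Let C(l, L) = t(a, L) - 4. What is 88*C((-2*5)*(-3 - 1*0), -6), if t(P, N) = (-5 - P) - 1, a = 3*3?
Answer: -1672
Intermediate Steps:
a = 9
t(P, N) = -6 - P
C(l, L) = -19 (C(l, L) = (-6 - 1*9) - 4 = (-6 - 9) - 4 = -15 - 4 = -19)
88*C((-2*5)*(-3 - 1*0), -6) = 88*(-19) = -1672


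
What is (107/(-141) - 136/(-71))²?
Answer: 134073241/100220121 ≈ 1.3378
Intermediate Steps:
(107/(-141) - 136/(-71))² = (107*(-1/141) - 136*(-1/71))² = (-107/141 + 136/71)² = (11579/10011)² = 134073241/100220121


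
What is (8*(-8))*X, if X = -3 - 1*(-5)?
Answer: -128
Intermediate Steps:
X = 2 (X = -3 + 5 = 2)
(8*(-8))*X = (8*(-8))*2 = -64*2 = -128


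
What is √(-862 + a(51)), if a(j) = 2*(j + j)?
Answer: I*√658 ≈ 25.652*I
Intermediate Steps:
a(j) = 4*j (a(j) = 2*(2*j) = 4*j)
√(-862 + a(51)) = √(-862 + 4*51) = √(-862 + 204) = √(-658) = I*√658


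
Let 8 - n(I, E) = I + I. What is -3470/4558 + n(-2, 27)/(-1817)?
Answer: -3179843/4140943 ≈ -0.76790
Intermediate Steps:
n(I, E) = 8 - 2*I (n(I, E) = 8 - (I + I) = 8 - 2*I)
-3470/4558 + n(-2, 27)/(-1817) = -3470/4558 + (8 - 2*(-2))/(-1817) = -3470*1/4558 + (8 + 4)*(-1/1817) = -1735/2279 + 12*(-1/1817) = -1735/2279 - 12/1817 = -3179843/4140943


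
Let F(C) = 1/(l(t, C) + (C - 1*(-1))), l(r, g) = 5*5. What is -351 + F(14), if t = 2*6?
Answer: -14039/40 ≈ -350.98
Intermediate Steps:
t = 12
l(r, g) = 25
F(C) = 1/(26 + C) (F(C) = 1/(25 + (C - 1*(-1))) = 1/(25 + (C + 1)) = 1/(25 + (1 + C)) = 1/(26 + C))
-351 + F(14) = -351 + 1/(26 + 14) = -351 + 1/40 = -14039/40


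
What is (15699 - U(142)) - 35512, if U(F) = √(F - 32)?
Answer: -19813 - √110 ≈ -19824.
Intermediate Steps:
U(F) = √(-32 + F)
(15699 - U(142)) - 35512 = (15699 - √(-32 + 142)) - 35512 = (15699 - √110) - 35512 = -19813 - √110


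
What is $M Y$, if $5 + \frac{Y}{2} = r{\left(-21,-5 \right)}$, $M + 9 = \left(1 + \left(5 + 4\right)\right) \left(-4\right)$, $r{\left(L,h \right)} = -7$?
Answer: $1176$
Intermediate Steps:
$M = -49$ ($M = -9 + \left(1 + \left(5 + 4\right)\right) \left(-4\right) = -9 + \left(1 + 9\right) \left(-4\right) = -9 + 10 \left(-4\right) = -9 - 40 = -49$)
$Y = -24$ ($Y = -10 + 2 \left(-7\right) = -10 - 14 = -24$)
$M Y = \left(-49\right) \left(-24\right) = 1176$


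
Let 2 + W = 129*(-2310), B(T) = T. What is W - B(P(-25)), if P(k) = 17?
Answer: -298009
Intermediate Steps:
W = -297992 (W = -2 + 129*(-2310) = -2 - 297990 = -297992)
W - B(P(-25)) = -297992 - 1*17 = -297992 - 17 = -298009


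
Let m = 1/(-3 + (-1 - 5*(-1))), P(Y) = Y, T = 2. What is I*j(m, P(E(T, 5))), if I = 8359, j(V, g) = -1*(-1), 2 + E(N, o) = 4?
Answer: 8359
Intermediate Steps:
E(N, o) = 2 (E(N, o) = -2 + 4 = 2)
m = 1 (m = 1/(-3 + (-1 + 5)) = 1/(-3 + 4) = 1/1 = 1)
j(V, g) = 1
I*j(m, P(E(T, 5))) = 8359*1 = 8359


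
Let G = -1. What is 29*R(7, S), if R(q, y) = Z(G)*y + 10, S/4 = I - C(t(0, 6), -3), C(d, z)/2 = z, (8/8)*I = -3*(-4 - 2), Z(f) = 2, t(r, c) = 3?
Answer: 5858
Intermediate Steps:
I = 18 (I = -3*(-4 - 2) = -3*(-6) = 18)
C(d, z) = 2*z
S = 96 (S = 4*(18 - 2*(-3)) = 4*(18 - 1*(-6)) = 4*(18 + 6) = 4*24 = 96)
R(q, y) = 10 + 2*y (R(q, y) = 2*y + 10 = 10 + 2*y)
29*R(7, S) = 29*(10 + 2*96) = 29*(10 + 192) = 29*202 = 5858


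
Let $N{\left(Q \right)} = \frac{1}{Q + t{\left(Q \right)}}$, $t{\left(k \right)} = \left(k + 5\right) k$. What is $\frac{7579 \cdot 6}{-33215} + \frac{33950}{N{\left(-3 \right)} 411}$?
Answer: $- \frac{260705976}{350035} \approx -744.8$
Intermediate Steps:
$t{\left(k \right)} = k \left(5 + k\right)$ ($t{\left(k \right)} = \left(5 + k\right) k = k \left(5 + k\right)$)
$N{\left(Q \right)} = \frac{1}{Q + Q \left(5 + Q\right)}$
$\frac{7579 \cdot 6}{-33215} + \frac{33950}{N{\left(-3 \right)} 411} = \frac{7579 \cdot 6}{-33215} + \frac{33950}{\frac{1}{\left(-3\right) \left(6 - 3\right)} 411} = 45474 \left(- \frac{1}{33215}\right) + \frac{33950}{- \frac{1}{3 \cdot 3} \cdot 411} = - \frac{3498}{2555} + \frac{33950}{\left(- \frac{1}{3}\right) \frac{1}{3} \cdot 411} = - \frac{3498}{2555} + \frac{33950}{\left(- \frac{1}{9}\right) 411} = - \frac{3498}{2555} + \frac{33950}{- \frac{137}{3}} = - \frac{3498}{2555} + 33950 \left(- \frac{3}{137}\right) = - \frac{3498}{2555} - \frac{101850}{137} = - \frac{260705976}{350035}$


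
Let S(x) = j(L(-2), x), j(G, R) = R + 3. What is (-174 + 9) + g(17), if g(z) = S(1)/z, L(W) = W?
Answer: -2801/17 ≈ -164.76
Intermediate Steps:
j(G, R) = 3 + R
S(x) = 3 + x
g(z) = 4/z (g(z) = (3 + 1)/z = 4/z)
(-174 + 9) + g(17) = (-174 + 9) + 4/17 = -165 + 4*(1/17) = -165 + 4/17 = -2801/17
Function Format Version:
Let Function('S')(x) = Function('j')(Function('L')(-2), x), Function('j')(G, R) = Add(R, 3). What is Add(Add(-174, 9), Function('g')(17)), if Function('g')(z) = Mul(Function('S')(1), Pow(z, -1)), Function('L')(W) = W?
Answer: Rational(-2801, 17) ≈ -164.76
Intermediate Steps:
Function('j')(G, R) = Add(3, R)
Function('S')(x) = Add(3, x)
Function('g')(z) = Mul(4, Pow(z, -1)) (Function('g')(z) = Mul(Add(3, 1), Pow(z, -1)) = Mul(4, Pow(z, -1)))
Add(Add(-174, 9), Function('g')(17)) = Add(Add(-174, 9), Mul(4, Pow(17, -1))) = Add(-165, Mul(4, Rational(1, 17))) = Add(-165, Rational(4, 17)) = Rational(-2801, 17)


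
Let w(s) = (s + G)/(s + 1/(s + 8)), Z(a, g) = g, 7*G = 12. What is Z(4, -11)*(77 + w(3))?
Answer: -205579/238 ≈ -863.78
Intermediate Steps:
G = 12/7 (G = (⅐)*12 = 12/7 ≈ 1.7143)
w(s) = (12/7 + s)/(s + 1/(8 + s)) (w(s) = (s + 12/7)/(s + 1/(s + 8)) = (12/7 + s)/(s + 1/(8 + s)))
Z(4, -11)*(77 + w(3)) = -11*(77 + (96 + 7*3² + 68*3)/(7*(1 + 3² + 8*3))) = -11*(77 + (96 + 7*9 + 204)/(7*(1 + 9 + 24))) = -11*(77 + (⅐)*(96 + 63 + 204)/34) = -11*(77 + (⅐)*(1/34)*363) = -11*(77 + 363/238) = -11*18689/238 = -205579/238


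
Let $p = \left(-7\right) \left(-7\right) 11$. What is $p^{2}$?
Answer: $290521$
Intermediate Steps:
$p = 539$ ($p = 49 \cdot 11 = 539$)
$p^{2} = 539^{2} = 290521$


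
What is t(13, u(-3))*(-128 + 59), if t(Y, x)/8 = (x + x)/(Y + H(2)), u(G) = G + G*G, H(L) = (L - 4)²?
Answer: -6624/17 ≈ -389.65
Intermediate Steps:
H(L) = (-4 + L)²
u(G) = G + G²
t(Y, x) = 16*x/(4 + Y) (t(Y, x) = 8*((x + x)/(Y + (-4 + 2)²)) = 8*((2*x)/(Y + (-2)²)) = 8*((2*x)/(Y + 4)) = 8*((2*x)/(4 + Y)) = 8*(2*x/(4 + Y)) = 16*x/(4 + Y))
t(13, u(-3))*(-128 + 59) = (16*(-3*(1 - 3))/(4 + 13))*(-128 + 59) = (16*(-3*(-2))/17)*(-69) = (16*6*(1/17))*(-69) = (96/17)*(-69) = -6624/17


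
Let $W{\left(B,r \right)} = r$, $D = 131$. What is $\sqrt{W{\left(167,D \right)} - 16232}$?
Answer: $3 i \sqrt{1789} \approx 126.89 i$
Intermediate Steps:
$\sqrt{W{\left(167,D \right)} - 16232} = \sqrt{131 - 16232} = \sqrt{-16101} = 3 i \sqrt{1789}$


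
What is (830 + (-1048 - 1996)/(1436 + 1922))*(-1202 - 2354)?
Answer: -4950122688/1679 ≈ -2.9483e+6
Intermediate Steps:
(830 + (-1048 - 1996)/(1436 + 1922))*(-1202 - 2354) = (830 - 3044/3358)*(-3556) = (830 - 3044*1/3358)*(-3556) = (830 - 1522/1679)*(-3556) = (1392048/1679)*(-3556) = -4950122688/1679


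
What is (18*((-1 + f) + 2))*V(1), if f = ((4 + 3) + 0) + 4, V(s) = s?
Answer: 216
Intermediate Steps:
f = 11 (f = (7 + 0) + 4 = 7 + 4 = 11)
(18*((-1 + f) + 2))*V(1) = (18*((-1 + 11) + 2))*1 = (18*(10 + 2))*1 = (18*12)*1 = 216*1 = 216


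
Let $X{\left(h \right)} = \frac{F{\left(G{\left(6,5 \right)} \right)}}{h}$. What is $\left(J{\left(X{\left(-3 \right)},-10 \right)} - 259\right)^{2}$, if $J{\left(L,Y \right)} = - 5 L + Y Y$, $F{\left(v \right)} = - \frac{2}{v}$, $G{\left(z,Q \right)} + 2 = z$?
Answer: $\frac{919681}{36} \approx 25547.0$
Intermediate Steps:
$G{\left(z,Q \right)} = -2 + z$
$X{\left(h \right)} = - \frac{1}{2 h}$ ($X{\left(h \right)} = \frac{\left(-2\right) \frac{1}{-2 + 6}}{h} = \frac{\left(-2\right) \frac{1}{4}}{h} = - \frac{1}{2 h}$)
$J{\left(L,Y \right)} = Y^{2} - 5 L$ ($J{\left(L,Y \right)} = - 5 L + Y^{2} = Y^{2} - 5 L$)
$\left(J{\left(X{\left(-3 \right)},-10 \right)} - 259\right)^{2} = \left(\left(\left(-10\right)^{2} - 5 \left(- \frac{1}{2 \left(-3\right)}\right)\right) - 259\right)^{2} = \left(\left(100 - 5 \left(\left(- \frac{1}{2}\right) \left(- \frac{1}{3}\right)\right)\right) - 259\right)^{2} = \left(\left(100 - \frac{5}{6}\right) - 259\right)^{2} = \left(\frac{595}{6} - 259\right)^{2} = \left(- \frac{959}{6}\right)^{2} = \frac{919681}{36}$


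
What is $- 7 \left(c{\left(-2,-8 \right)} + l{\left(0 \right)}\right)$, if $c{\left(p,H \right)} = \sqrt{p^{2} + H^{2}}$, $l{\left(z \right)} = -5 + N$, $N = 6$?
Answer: $-7 - 14 \sqrt{17} \approx -64.724$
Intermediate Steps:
$l{\left(z \right)} = 1$ ($l{\left(z \right)} = -5 + 6 = 1$)
$c{\left(p,H \right)} = \sqrt{H^{2} + p^{2}}$
$- 7 \left(c{\left(-2,-8 \right)} + l{\left(0 \right)}\right) = - 7 \left(\sqrt{\left(-8\right)^{2} + \left(-2\right)^{2}} + 1\right) = - 7 \left(\sqrt{64 + 4} + 1\right) = - 7 \left(\sqrt{68} + 1\right) = - 7 \left(2 \sqrt{17} + 1\right) = - 7 \left(1 + 2 \sqrt{17}\right) = -7 - 14 \sqrt{17}$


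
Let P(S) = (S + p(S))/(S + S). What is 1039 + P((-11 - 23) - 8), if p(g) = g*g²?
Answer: 3843/2 ≈ 1921.5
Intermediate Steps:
p(g) = g³
P(S) = (S + S³)/(2*S) (P(S) = (S + S³)/(S + S) = (S + S³)/((2*S)) = (S + S³)*(1/(2*S)) = (S + S³)/(2*S))
1039 + P((-11 - 23) - 8) = 1039 + (½ + ((-11 - 23) - 8)²/2) = 1039 + (½ + (-34 - 8)²/2) = 1039 + (½ + (½)*(-42)²) = 1039 + (½ + (½)*1764) = 1039 + (½ + 882) = 1039 + 1765/2 = 3843/2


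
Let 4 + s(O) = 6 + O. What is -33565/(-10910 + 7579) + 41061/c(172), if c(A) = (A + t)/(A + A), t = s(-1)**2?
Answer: 47056128449/576263 ≈ 81657.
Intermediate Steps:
s(O) = 2 + O (s(O) = -4 + (6 + O) = 2 + O)
t = 1 (t = (2 - 1)**2 = 1**2 = 1)
c(A) = (1 + A)/(2*A) (c(A) = (A + 1)/(A + A) = (1 + A)/((2*A)) = (1 + A)*(1/(2*A)) = (1 + A)/(2*A))
-33565/(-10910 + 7579) + 41061/c(172) = -33565/(-10910 + 7579) + 41061/(((1/2)*(1 + 172)/172)) = -33565/(-3331) + 41061/(((1/2)*(1/172)*173)) = -33565*(-1/3331) + 41061/(173/344) = 33565/3331 + 41061*(344/173) = 33565/3331 + 14124984/173 = 47056128449/576263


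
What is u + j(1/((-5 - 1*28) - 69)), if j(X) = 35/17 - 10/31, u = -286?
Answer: -149807/527 ≈ -284.26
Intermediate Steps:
j(X) = 915/527 (j(X) = 35*(1/17) - 10*1/31 = 35/17 - 10/31 = 915/527)
u + j(1/((-5 - 1*28) - 69)) = -286 + 915/527 = -149807/527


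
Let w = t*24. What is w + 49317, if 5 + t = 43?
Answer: 50229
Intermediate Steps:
t = 38 (t = -5 + 43 = 38)
w = 912 (w = 38*24 = 912)
w + 49317 = 912 + 49317 = 50229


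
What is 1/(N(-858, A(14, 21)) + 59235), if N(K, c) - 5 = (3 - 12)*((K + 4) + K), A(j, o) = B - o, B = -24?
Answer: 1/74648 ≈ 1.3396e-5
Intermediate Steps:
A(j, o) = -24 - o
N(K, c) = -31 - 18*K (N(K, c) = 5 + (3 - 12)*((K + 4) + K) = 5 - 9*((4 + K) + K) = 5 - 9*(4 + 2*K) = 5 + (-36 - 18*K) = -31 - 18*K)
1/(N(-858, A(14, 21)) + 59235) = 1/((-31 - 18*(-858)) + 59235) = 1/((-31 + 15444) + 59235) = 1/(15413 + 59235) = 1/74648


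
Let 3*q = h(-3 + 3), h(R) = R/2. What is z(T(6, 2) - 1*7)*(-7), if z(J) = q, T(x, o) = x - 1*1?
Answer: 0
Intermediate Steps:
T(x, o) = -1 + x (T(x, o) = x - 1 = -1 + x)
h(R) = R/2 (h(R) = R*(½) = R/2)
q = 0 (q = ((-3 + 3)/2)/3 = ((½)*0)/3 = (⅓)*0 = 0)
z(J) = 0
z(T(6, 2) - 1*7)*(-7) = 0*(-7) = 0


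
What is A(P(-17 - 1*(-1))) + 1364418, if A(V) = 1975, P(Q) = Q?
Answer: 1366393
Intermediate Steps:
A(P(-17 - 1*(-1))) + 1364418 = 1975 + 1364418 = 1366393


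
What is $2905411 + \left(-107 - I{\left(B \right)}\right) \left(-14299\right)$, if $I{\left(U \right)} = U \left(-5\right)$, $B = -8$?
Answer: $5007364$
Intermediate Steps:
$I{\left(U \right)} = - 5 U$
$2905411 + \left(-107 - I{\left(B \right)}\right) \left(-14299\right) = 2905411 + \left(-107 - \left(-5\right) \left(-8\right)\right) \left(-14299\right) = 2905411 + \left(-107 - 40\right) \left(-14299\right) = 2905411 - -2101953 = 2905411 + 2101953 = 5007364$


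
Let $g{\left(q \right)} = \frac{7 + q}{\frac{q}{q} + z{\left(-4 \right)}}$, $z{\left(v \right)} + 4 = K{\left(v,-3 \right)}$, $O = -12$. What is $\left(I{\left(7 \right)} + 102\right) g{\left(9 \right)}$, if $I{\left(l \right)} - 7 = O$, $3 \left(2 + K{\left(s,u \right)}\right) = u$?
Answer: $- \frac{776}{3} \approx -258.67$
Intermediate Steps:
$K{\left(s,u \right)} = -2 + \frac{u}{3}$
$z{\left(v \right)} = -7$ ($z{\left(v \right)} = -4 + \left(-2 + \frac{1}{3} \left(-3\right)\right) = -4 - 3 = -7$)
$I{\left(l \right)} = -5$ ($I{\left(l \right)} = 7 - 12 = -5$)
$g{\left(q \right)} = - \frac{7}{6} - \frac{q}{6}$ ($g{\left(q \right)} = \frac{7 + q}{\frac{q}{q} - 7} = \frac{7 + q}{1 - 7} = \frac{7 + q}{-6} = \left(7 + q\right) \left(- \frac{1}{6}\right) = - \frac{7}{6} - \frac{q}{6}$)
$\left(I{\left(7 \right)} + 102\right) g{\left(9 \right)} = \left(-5 + 102\right) \left(- \frac{7}{6} - \frac{3}{2}\right) = 97 \left(- \frac{7}{6} - \frac{3}{2}\right) = 97 \left(- \frac{8}{3}\right) = - \frac{776}{3}$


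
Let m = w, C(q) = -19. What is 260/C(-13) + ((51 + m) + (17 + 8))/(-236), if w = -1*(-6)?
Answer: -31459/2242 ≈ -14.032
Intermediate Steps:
w = 6
m = 6
260/C(-13) + ((51 + m) + (17 + 8))/(-236) = 260/(-19) + ((51 + 6) + (17 + 8))/(-236) = 260*(-1/19) + (57 + 25)*(-1/236) = -260/19 + 82*(-1/236) = -260/19 - 41/118 = -31459/2242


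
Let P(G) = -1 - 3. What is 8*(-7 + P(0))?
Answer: -88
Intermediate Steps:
P(G) = -4
8*(-7 + P(0)) = 8*(-7 - 4) = 8*(-11) = -88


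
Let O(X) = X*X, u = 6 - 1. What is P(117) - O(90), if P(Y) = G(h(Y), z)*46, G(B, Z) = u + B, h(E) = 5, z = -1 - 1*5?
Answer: -7640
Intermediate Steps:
u = 5
O(X) = X²
z = -6 (z = -1 - 5 = -6)
G(B, Z) = 5 + B
P(Y) = 460 (P(Y) = (5 + 5)*46 = 10*46 = 460)
P(117) - O(90) = 460 - 1*90² = 460 - 1*8100 = 460 - 8100 = -7640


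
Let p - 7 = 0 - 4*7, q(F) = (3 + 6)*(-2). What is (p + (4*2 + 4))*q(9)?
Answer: 162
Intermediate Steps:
q(F) = -18 (q(F) = 9*(-2) = -18)
p = -21 (p = 7 + (0 - 4*7) = 7 + (0 - 28) = 7 - 28 = -21)
(p + (4*2 + 4))*q(9) = (-21 + (4*2 + 4))*(-18) = (-21 + (8 + 4))*(-18) = (-21 + 12)*(-18) = -9*(-18) = 162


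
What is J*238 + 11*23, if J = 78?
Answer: 18817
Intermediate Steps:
J*238 + 11*23 = 78*238 + 11*23 = 18564 + 253 = 18817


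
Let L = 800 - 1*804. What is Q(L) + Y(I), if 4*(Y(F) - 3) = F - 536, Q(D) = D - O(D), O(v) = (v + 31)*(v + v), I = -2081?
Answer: -1757/4 ≈ -439.25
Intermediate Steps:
O(v) = 2*v*(31 + v) (O(v) = (31 + v)*(2*v) = 2*v*(31 + v))
L = -4 (L = 800 - 804 = -4)
Q(D) = D - 2*D*(31 + D)
Y(F) = -131 + F/4 (Y(F) = 3 + (F - 536)/4 = 3 + (-536 + F)/4 = 3 + (-134 + F/4) = -131 + F/4)
Q(L) + Y(I) = -4*(-61 - 2*(-4)) + (-131 + (¼)*(-2081)) = -4*(-61 + 8) + (-131 - 2081/4) = -4*(-53) - 2605/4 = 212 - 2605/4 = -1757/4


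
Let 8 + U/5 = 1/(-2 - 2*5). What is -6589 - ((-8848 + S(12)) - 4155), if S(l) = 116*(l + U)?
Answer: 29131/3 ≈ 9710.3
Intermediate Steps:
U = -485/12 (U = -40 + 5/(-2 - 2*5) = -40 + 5/(-2 - 10) = -40 + 5/(-12) = -40 + 5*(-1/12) = -40 - 5/12 = -485/12 ≈ -40.417)
S(l) = -14065/3 + 116*l (S(l) = 116*(l - 485/12) = 116*(-485/12 + l) = -14065/3 + 116*l)
-6589 - ((-8848 + S(12)) - 4155) = -6589 - ((-8848 + (-14065/3 + 116*12)) - 4155) = -6589 - ((-8848 + (-14065/3 + 1392)) - 4155) = -6589 - ((-8848 - 9889/3) - 4155) = -6589 - (-36433/3 - 4155) = -6589 - 1*(-48898/3) = -6589 + 48898/3 = 29131/3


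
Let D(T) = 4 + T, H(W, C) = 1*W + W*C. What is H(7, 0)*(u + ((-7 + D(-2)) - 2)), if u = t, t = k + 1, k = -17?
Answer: -161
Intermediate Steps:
H(W, C) = W + C*W
t = -16 (t = -17 + 1 = -16)
u = -16
H(7, 0)*(u + ((-7 + D(-2)) - 2)) = (7*(1 + 0))*(-16 + ((-7 + (4 - 2)) - 2)) = (7*1)*(-16 + ((-7 + 2) - 2)) = 7*(-16 + (-5 - 2)) = 7*(-16 - 7) = 7*(-23) = -161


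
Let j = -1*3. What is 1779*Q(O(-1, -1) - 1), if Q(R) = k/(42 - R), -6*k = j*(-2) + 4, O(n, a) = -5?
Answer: -2965/48 ≈ -61.771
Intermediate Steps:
j = -3
k = -5/3 (k = -(-3*(-2) + 4)/6 = -(6 + 4)/6 = -⅙*10 = -5/3 ≈ -1.6667)
Q(R) = -5/(3*(42 - R))
1779*Q(O(-1, -1) - 1) = 1779*(5/(3*(-42 + (-5 - 1)))) = 1779*(5/(3*(-42 - 6))) = 1779*((5/3)/(-48)) = 1779*((5/3)*(-1/48)) = 1779*(-5/144) = -2965/48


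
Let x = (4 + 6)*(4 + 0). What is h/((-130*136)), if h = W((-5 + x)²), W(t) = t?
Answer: -245/3536 ≈ -0.069287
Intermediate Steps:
x = 40 (x = 10*4 = 40)
h = 1225 (h = (-5 + 40)² = 35² = 1225)
h/((-130*136)) = 1225/((-130*136)) = 1225/(-17680) = 1225*(-1/17680) = -245/3536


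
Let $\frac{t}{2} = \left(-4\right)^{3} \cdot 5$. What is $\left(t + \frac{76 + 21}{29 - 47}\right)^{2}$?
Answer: $\frac{134954689}{324} \approx 4.1653 \cdot 10^{5}$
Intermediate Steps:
$t = -640$ ($t = 2 \left(-4\right)^{3} \cdot 5 = 2 \left(\left(-64\right) 5\right) = 2 \left(-320\right) = -640$)
$\left(t + \frac{76 + 21}{29 - 47}\right)^{2} = \left(-640 + \frac{76 + 21}{29 - 47}\right)^{2} = \left(-640 + \frac{97}{-18}\right)^{2} = \left(-640 + 97 \left(- \frac{1}{18}\right)\right)^{2} = \left(-640 - \frac{97}{18}\right)^{2} = \left(- \frac{11617}{18}\right)^{2} = \frac{134954689}{324}$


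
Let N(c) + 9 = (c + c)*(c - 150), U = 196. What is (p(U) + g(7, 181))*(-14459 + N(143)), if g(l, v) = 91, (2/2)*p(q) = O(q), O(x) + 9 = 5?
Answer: -1432890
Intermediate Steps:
O(x) = -4 (O(x) = -9 + 5 = -4)
p(q) = -4
N(c) = -9 + 2*c*(-150 + c) (N(c) = -9 + (c + c)*(c - 150) = -9 + (2*c)*(-150 + c) = -9 + 2*c*(-150 + c))
(p(U) + g(7, 181))*(-14459 + N(143)) = (-4 + 91)*(-14459 + (-9 - 300*143 + 2*143**2)) = 87*(-14459 + (-9 - 42900 + 2*20449)) = 87*(-14459 + (-9 - 42900 + 40898)) = 87*(-14459 - 2011) = 87*(-16470) = -1432890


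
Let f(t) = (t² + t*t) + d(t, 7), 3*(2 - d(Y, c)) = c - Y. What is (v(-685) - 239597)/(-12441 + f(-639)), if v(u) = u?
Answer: -720846/2411963 ≈ -0.29886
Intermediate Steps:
d(Y, c) = 2 - c/3 + Y/3 (d(Y, c) = 2 - (c - Y)/3 = 2 + (-c/3 + Y/3) = 2 - c/3 + Y/3)
f(t) = -⅓ + 2*t² + t/3 (f(t) = (t² + t*t) + (2 - ⅓*7 + t/3) = (t² + t²) + (2 - 7/3 + t/3) = 2*t² + (-⅓ + t/3) = -⅓ + 2*t² + t/3)
(v(-685) - 239597)/(-12441 + f(-639)) = (-685 - 239597)/(-12441 + (-⅓ + 2*(-639)² + (⅓)*(-639))) = -240282/(-12441 + (-⅓ + 2*408321 - 213)) = -240282/(-12441 + (-⅓ + 816642 - 213)) = -240282/(-12441 + 2449286/3) = -240282/2411963/3 = -240282*3/2411963 = -720846/2411963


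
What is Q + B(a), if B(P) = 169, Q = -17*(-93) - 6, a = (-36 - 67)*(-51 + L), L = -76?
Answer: 1744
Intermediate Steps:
a = 13081 (a = (-36 - 67)*(-51 - 76) = -103*(-127) = 13081)
Q = 1575 (Q = 1581 - 6 = 1575)
Q + B(a) = 1575 + 169 = 1744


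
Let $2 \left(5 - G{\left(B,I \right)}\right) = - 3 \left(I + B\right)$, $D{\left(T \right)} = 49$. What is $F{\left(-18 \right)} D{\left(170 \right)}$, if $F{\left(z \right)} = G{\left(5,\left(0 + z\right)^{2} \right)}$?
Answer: $\frac{48853}{2} \approx 24427.0$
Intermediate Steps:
$G{\left(B,I \right)} = 5 + \frac{3 B}{2} + \frac{3 I}{2}$ ($G{\left(B,I \right)} = 5 - \frac{\left(-3\right) \left(I + B\right)}{2} = 5 - \frac{\left(-3\right) \left(B + I\right)}{2} = 5 - \frac{- 3 B - 3 I}{2} = 5 + \left(\frac{3 B}{2} + \frac{3 I}{2}\right) = 5 + \frac{3 B}{2} + \frac{3 I}{2}$)
$F{\left(z \right)} = \frac{25}{2} + \frac{3 z^{2}}{2}$ ($F{\left(z \right)} = 5 + \frac{3}{2} \cdot 5 + \frac{3 \left(0 + z\right)^{2}}{2} = 5 + \frac{15}{2} + \frac{3 z^{2}}{2} = \frac{25}{2} + \frac{3 z^{2}}{2}$)
$F{\left(-18 \right)} D{\left(170 \right)} = \left(\frac{25}{2} + \frac{3 \left(-18\right)^{2}}{2}\right) 49 = \left(\frac{25}{2} + \frac{3}{2} \cdot 324\right) 49 = \left(\frac{25}{2} + 486\right) 49 = \frac{997}{2} \cdot 49 = \frac{48853}{2}$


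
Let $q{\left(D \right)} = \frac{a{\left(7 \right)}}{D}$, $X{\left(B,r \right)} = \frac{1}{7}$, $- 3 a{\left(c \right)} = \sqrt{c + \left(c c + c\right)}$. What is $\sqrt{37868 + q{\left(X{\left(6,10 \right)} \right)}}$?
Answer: $\sqrt{37868 - 7 \sqrt{7}} \approx 194.55$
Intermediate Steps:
$a{\left(c \right)} = - \frac{\sqrt{c^{2} + 2 c}}{3}$ ($a{\left(c \right)} = - \frac{\sqrt{c + \left(c c + c\right)}}{3} = - \frac{\sqrt{c + \left(c^{2} + c\right)}}{3} = - \frac{\sqrt{c + \left(c + c^{2}\right)}}{3} = - \frac{\sqrt{c^{2} + 2 c}}{3}$)
$X{\left(B,r \right)} = \frac{1}{7}$
$q{\left(D \right)} = - \frac{\sqrt{7}}{D}$ ($q{\left(D \right)} = \frac{\left(- \frac{1}{3}\right) \sqrt{7 \left(2 + 7\right)}}{D} = \frac{\left(- \frac{1}{3}\right) \sqrt{7 \cdot 9}}{D} = \frac{\left(- \frac{1}{3}\right) \sqrt{63}}{D} = \frac{\left(- \frac{1}{3}\right) 3 \sqrt{7}}{D} = \frac{\left(-1\right) \sqrt{7}}{D} = - \frac{\sqrt{7}}{D}$)
$\sqrt{37868 + q{\left(X{\left(6,10 \right)} \right)}} = \sqrt{37868 - \sqrt{7} \frac{1}{\frac{1}{7}}} = \sqrt{37868 - \sqrt{7} \cdot 7} = \sqrt{37868 - 7 \sqrt{7}}$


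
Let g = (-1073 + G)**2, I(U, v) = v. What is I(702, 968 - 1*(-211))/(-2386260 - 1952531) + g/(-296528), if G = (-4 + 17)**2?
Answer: -221629939523/80410813603 ≈ -2.7562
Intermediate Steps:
G = 169 (G = 13**2 = 169)
g = 817216 (g = (-1073 + 169)**2 = (-904)**2 = 817216)
I(702, 968 - 1*(-211))/(-2386260 - 1952531) + g/(-296528) = (968 - 1*(-211))/(-2386260 - 1952531) + 817216/(-296528) = (968 + 211)/(-4338791) + 817216*(-1/296528) = 1179*(-1/4338791) - 51076/18533 = -1179/4338791 - 51076/18533 = -221629939523/80410813603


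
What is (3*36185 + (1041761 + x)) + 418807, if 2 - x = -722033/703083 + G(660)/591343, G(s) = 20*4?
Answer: 652384874540083304/415763210469 ≈ 1.5691e+6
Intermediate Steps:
G(s) = 80
x = 1258439334617/415763210469 (x = 2 - (-722033/703083 + 80/591343) = 2 - 1*(-426912913679/415763210469) = 2 + 426912913679/415763210469 = 1258439334617/415763210469 ≈ 3.0268)
(3*36185 + (1041761 + x)) + 418807 = (3*36185 + (1041761 + 1258439334617/415763210469)) + 418807 = (108555 + 433127156340730526/415763210469) + 418807 = 478260331653192821/415763210469 + 418807 = 652384874540083304/415763210469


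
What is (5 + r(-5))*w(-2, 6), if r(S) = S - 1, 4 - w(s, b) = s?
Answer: -6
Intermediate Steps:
w(s, b) = 4 - s
r(S) = -1 + S
(5 + r(-5))*w(-2, 6) = (5 + (-1 - 5))*(4 - 1*(-2)) = (5 - 6)*(4 + 2) = -1*6 = -6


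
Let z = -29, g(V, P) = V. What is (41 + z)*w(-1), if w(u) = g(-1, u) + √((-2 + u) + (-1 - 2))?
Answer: -12 + 12*I*√6 ≈ -12.0 + 29.394*I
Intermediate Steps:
w(u) = -1 + √(-5 + u) (w(u) = -1 + √((-2 + u) + (-1 - 2)) = -1 + √((-2 + u) - 3) = -1 + √(-5 + u))
(41 + z)*w(-1) = (41 - 29)*(-1 + √(-5 - 1)) = 12*(-1 + √(-6)) = 12*(-1 + I*√6) = -12 + 12*I*√6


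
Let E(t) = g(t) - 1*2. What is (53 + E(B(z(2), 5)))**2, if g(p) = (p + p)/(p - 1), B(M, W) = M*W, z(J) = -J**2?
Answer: 1234321/441 ≈ 2798.9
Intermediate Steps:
g(p) = 2*p/(-1 + p) (g(p) = (2*p)/(-1 + p) = 2*p/(-1 + p))
E(t) = -2 + 2*t/(-1 + t) (E(t) = 2*t/(-1 + t) - 1*2 = 2*t/(-1 + t) - 2 = -2 + 2*t/(-1 + t))
(53 + E(B(z(2), 5)))**2 = (53 + 2/(-1 - 1*2**2*5))**2 = (53 + 2/(-1 - 1*4*5))**2 = (53 + 2/(-1 - 4*5))**2 = (53 + 2/(-1 - 20))**2 = (53 + 2/(-21))**2 = (53 + 2*(-1/21))**2 = (53 - 2/21)**2 = (1111/21)**2 = 1234321/441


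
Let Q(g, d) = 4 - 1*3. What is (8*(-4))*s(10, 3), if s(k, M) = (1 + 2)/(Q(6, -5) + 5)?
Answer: -16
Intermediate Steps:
Q(g, d) = 1 (Q(g, d) = 4 - 3 = 1)
s(k, M) = ½ (s(k, M) = (1 + 2)/(1 + 5) = 3/6 = 3*(⅙) = ½)
(8*(-4))*s(10, 3) = (8*(-4))*(½) = -32*½ = -16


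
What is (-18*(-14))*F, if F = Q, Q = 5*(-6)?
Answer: -7560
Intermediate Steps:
Q = -30
F = -30
(-18*(-14))*F = -18*(-14)*(-30) = 252*(-30) = -7560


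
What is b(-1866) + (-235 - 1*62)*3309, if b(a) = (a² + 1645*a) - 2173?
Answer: -572560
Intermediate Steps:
b(a) = -2173 + a² + 1645*a
b(-1866) + (-235 - 1*62)*3309 = (-2173 + (-1866)² + 1645*(-1866)) + (-235 - 1*62)*3309 = (-2173 + 3481956 - 3069570) + (-235 - 62)*3309 = 410213 - 297*3309 = 410213 - 982773 = -572560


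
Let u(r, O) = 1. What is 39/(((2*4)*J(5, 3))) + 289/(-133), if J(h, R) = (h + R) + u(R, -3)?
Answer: -5207/3192 ≈ -1.6313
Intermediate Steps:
J(h, R) = 1 + R + h (J(h, R) = (h + R) + 1 = (R + h) + 1 = 1 + R + h)
39/(((2*4)*J(5, 3))) + 289/(-133) = 39/(((2*4)*(1 + 3 + 5))) + 289/(-133) = 39/((8*9)) + 289*(-1/133) = 39/72 - 289/133 = 39*(1/72) - 289/133 = 13/24 - 289/133 = -5207/3192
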